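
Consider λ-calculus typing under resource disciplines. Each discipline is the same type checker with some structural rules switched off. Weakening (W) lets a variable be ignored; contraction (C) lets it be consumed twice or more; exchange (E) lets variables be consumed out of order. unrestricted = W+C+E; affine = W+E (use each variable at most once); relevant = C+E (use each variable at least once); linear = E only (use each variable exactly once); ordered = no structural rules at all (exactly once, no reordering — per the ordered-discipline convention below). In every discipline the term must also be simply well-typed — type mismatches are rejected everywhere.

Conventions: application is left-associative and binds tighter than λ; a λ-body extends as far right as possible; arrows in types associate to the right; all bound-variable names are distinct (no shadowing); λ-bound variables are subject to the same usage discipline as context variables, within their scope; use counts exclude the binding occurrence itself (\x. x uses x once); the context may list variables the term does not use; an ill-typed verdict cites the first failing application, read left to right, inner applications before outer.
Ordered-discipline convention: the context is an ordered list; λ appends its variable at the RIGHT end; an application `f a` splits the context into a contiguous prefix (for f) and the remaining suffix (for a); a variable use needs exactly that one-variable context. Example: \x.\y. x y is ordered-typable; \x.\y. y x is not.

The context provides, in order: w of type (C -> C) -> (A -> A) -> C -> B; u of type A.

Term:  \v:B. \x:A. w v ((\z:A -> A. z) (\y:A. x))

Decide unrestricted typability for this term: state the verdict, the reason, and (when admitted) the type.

no — a type mismatch blocks all five
usage: w: 1, u: 0, v (λ-bound): 1, x (λ-bound): 1, z (λ-bound): 1, y (λ-bound): 0
use order (left to right): w, v, z, x
typing: ill-typed: an argument B mismatches the expected C -> C
all disciplines: ordered ✗ · linear ✗ · affine ✗ · relevant ✗ · unrestricted ✗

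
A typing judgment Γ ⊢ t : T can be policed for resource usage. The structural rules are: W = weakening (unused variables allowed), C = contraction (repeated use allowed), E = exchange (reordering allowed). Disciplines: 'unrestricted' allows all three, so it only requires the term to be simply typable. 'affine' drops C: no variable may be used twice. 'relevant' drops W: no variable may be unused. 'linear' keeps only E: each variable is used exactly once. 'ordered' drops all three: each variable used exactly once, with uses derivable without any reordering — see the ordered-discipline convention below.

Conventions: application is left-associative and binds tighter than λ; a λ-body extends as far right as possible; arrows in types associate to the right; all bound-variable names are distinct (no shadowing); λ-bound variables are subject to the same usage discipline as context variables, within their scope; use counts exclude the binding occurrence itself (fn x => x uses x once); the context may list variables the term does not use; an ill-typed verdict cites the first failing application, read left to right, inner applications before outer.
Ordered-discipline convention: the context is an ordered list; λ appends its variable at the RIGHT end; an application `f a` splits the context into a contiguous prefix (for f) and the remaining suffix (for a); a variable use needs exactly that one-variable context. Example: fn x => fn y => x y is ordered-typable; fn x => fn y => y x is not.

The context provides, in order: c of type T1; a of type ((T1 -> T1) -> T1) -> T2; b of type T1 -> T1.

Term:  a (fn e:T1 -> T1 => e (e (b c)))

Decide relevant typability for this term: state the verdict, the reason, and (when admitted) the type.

yes — at least one use each (c, a, b, e); term : T2
usage: c ×1, a ×1, b ×1, e [bound] ×2
order of uses: a, e, e, b, c
typing: well-typed at T2
all disciplines: ordered ✗; linear ✗; affine ✗; relevant ✓; unrestricted ✓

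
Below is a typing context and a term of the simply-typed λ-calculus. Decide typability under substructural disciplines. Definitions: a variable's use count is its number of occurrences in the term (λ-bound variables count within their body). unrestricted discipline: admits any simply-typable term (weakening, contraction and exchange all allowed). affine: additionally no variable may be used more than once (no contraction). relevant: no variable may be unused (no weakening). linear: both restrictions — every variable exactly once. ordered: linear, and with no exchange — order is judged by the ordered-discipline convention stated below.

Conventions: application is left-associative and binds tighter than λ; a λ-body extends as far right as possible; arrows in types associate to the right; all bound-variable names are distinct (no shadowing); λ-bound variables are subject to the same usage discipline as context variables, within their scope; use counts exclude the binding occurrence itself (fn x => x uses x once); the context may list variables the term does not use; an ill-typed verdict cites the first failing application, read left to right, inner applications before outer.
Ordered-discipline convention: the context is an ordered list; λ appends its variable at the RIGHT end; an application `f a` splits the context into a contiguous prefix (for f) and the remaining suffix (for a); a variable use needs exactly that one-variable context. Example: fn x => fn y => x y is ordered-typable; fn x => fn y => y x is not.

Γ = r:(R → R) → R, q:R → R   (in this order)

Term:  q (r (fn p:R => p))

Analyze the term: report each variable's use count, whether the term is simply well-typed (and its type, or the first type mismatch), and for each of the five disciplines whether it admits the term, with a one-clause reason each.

usage: r=1, q=1, p (bound)=1
uses in reading order: q, r, p
typing: well-typed at R
ordered: ✗ — needs exchange: uses follow q, r, p
linear: ✓ — single use per variable (r, q, p)
affine: ✓ — r, q, p: no repeats, contraction unneeded
relevant: ✓ — none of r, q, p goes unused
unrestricted: ✓ — type-checks (R) and nothing is barred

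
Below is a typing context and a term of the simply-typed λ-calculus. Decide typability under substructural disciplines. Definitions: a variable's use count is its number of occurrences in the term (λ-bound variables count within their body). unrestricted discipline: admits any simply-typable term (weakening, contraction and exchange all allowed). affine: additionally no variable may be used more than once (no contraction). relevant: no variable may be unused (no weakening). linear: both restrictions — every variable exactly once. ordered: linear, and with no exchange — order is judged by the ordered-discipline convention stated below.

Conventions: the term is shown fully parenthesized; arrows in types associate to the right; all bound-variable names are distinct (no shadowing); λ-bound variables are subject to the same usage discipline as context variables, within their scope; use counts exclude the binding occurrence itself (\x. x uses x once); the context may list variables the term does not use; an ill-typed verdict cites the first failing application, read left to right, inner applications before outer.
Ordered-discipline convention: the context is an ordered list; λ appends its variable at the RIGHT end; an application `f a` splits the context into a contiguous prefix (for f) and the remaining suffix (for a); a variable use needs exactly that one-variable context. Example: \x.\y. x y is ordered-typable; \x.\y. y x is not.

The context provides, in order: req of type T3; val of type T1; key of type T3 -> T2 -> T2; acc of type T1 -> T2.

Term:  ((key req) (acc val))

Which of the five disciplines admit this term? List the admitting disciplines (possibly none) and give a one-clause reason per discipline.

admitted in: linear, affine, relevant, unrestricted
usage: req=1, val=1, key=1, acc=1
order of uses: key, req, acc, val
typing: well-typed at T2
ordered: ✗, no ordered split (uses run key, req, acc, val)
linear: ✓, req, val, key, acc: one use apiece
affine: ✓, no duplicate uses among req, val, key, acc
relevant: ✓, none of req, val, key, acc goes unused
unrestricted: ✓, well-typed at T2; no restrictions here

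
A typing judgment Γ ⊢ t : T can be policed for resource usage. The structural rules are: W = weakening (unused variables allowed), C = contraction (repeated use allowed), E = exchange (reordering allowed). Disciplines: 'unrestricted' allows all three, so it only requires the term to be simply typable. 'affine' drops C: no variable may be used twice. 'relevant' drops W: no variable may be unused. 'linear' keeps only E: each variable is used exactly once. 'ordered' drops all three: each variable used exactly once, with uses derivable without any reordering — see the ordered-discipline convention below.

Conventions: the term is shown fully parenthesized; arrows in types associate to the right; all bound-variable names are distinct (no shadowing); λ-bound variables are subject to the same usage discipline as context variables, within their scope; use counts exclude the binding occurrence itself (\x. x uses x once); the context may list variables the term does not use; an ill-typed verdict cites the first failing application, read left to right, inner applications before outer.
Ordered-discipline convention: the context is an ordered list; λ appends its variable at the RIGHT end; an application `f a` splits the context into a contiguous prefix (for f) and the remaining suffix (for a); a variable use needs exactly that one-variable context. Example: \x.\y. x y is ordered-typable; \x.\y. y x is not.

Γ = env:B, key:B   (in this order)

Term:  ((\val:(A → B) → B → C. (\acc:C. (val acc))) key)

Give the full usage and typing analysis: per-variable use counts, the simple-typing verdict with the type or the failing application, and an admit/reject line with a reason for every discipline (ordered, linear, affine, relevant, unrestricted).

variable uses: env: 0; key: 1; val (λ-bound): 1; acc (λ-bound): 1
uses in reading order: val, acc, key
typing: ill-typed: a function awaiting A → B gets C
ordered: ✗, a type mismatch blocks all five
linear: ✗, the type mismatch rejects it
affine: ✗, not simply typable
relevant: ✗, fails simple typing
unrestricted: ✗, a type mismatch blocks all five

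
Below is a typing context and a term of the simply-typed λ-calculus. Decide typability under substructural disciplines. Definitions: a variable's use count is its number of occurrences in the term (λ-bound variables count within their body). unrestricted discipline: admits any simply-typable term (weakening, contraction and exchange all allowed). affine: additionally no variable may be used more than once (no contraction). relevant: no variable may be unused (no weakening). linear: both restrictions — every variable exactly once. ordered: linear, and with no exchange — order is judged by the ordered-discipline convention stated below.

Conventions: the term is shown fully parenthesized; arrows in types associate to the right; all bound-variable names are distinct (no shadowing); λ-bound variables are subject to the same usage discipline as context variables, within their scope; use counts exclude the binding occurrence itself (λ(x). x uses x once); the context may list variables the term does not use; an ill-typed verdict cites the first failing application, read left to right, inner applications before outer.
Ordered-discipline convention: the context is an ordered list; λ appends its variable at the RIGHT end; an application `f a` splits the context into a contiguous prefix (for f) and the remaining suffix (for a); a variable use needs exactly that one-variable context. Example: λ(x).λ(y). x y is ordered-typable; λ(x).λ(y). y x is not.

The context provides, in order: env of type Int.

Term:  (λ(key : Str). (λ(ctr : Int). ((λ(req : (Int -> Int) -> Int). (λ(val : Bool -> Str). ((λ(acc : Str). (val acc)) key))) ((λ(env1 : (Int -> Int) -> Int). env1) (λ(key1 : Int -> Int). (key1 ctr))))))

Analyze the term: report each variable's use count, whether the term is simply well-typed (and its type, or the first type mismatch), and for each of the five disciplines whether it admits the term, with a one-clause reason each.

variable uses: env=0, key (λ-bound)=1, ctr (λ-bound)=1, req (λ-bound)=0, val (λ-bound)=1, acc (λ-bound)=1, env1 (λ-bound)=1, key1 (λ-bound)=1
uses in reading order: val, acc, key, env1, key1, ctr
typing: ill-typed: a function awaiting Bool gets Str
ordered: ✗, the type mismatch rejects it
linear: ✗, not simply typable
affine: ✗, fails simple typing
relevant: ✗, a type mismatch blocks all five
unrestricted: ✗, the type mismatch rejects it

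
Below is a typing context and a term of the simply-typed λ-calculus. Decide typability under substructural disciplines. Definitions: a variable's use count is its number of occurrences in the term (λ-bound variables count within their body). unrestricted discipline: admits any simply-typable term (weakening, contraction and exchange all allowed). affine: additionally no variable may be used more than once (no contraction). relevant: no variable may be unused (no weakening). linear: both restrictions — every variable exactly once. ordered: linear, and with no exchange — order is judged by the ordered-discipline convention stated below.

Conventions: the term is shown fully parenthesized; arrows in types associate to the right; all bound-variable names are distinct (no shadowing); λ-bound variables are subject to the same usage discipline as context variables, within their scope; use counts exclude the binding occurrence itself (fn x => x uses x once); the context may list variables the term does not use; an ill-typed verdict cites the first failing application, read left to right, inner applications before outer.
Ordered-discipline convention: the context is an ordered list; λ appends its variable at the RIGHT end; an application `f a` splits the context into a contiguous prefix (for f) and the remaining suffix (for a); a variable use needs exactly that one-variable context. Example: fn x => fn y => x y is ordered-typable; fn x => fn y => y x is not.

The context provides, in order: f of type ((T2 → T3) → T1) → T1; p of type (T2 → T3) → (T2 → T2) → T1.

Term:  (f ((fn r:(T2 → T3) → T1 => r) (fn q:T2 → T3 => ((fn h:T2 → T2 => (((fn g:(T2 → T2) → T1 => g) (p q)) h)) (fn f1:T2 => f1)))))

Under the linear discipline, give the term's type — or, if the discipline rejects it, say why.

term : T1
use counts: f ×1; p ×1; r (bound) ×1; q (bound) ×1; h (bound) ×1; g (bound) ×1; f1 (bound) ×1
uses in reading order: f, r, g, p, q, h, f1
typing: ✓ — T1
per-discipline verdicts: ordered ✓, linear ✓, affine ✓, relevant ✓, unrestricted ✓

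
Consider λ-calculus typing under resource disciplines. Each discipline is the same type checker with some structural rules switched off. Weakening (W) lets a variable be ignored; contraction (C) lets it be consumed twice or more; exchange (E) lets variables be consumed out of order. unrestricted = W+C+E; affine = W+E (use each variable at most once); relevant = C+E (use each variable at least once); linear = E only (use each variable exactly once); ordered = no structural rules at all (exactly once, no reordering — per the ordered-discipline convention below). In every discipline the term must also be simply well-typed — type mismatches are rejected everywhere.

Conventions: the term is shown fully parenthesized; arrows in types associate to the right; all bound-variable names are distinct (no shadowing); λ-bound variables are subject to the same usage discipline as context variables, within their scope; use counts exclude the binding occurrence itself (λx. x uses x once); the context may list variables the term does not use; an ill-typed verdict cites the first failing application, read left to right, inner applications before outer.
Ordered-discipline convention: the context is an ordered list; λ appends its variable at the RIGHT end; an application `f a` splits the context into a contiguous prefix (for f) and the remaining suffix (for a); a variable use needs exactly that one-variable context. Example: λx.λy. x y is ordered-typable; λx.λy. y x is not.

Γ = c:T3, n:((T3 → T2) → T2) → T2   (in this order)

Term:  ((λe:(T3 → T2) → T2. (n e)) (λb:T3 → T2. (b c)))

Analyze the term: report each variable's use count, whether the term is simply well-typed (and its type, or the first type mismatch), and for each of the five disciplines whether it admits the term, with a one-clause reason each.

usage: c=1; n=1; e (bound)=1; b (bound)=1
uses in reading order: n, e, b, c
typing: well-typed — term : T2
ordered: ✗ — no contiguous prefix/suffix split fits n, e, b, c
linear: ✓ — each of c, n, e, b used exactly once
affine: ✓ — c, n, e, b: no repeats, contraction unneeded
relevant: ✓ — every one of c, n, e, b appears
unrestricted: ✓ — type-checks (T2) and nothing is barred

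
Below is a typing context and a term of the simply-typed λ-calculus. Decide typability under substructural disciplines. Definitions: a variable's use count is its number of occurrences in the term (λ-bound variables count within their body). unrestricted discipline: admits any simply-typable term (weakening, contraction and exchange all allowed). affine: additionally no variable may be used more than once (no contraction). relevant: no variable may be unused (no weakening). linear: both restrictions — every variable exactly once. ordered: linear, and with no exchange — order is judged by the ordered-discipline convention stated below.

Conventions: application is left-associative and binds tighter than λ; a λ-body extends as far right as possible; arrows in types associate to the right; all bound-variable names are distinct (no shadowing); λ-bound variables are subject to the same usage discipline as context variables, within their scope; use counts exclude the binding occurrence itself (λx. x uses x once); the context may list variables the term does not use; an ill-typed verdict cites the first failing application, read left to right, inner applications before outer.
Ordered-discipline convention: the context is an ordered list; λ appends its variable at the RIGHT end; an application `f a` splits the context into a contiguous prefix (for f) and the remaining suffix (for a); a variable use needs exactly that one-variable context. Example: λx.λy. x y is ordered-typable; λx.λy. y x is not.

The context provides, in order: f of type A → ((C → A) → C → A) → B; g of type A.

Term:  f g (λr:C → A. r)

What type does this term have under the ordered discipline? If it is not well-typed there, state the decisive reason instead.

term : B
use counts: f ×1; g ×1; r (bound) ×1
uses in reading order: f, g, r
typing: well-typed at B
all disciplines: ordered ✓ | linear ✓ | affine ✓ | relevant ✓ | unrestricted ✓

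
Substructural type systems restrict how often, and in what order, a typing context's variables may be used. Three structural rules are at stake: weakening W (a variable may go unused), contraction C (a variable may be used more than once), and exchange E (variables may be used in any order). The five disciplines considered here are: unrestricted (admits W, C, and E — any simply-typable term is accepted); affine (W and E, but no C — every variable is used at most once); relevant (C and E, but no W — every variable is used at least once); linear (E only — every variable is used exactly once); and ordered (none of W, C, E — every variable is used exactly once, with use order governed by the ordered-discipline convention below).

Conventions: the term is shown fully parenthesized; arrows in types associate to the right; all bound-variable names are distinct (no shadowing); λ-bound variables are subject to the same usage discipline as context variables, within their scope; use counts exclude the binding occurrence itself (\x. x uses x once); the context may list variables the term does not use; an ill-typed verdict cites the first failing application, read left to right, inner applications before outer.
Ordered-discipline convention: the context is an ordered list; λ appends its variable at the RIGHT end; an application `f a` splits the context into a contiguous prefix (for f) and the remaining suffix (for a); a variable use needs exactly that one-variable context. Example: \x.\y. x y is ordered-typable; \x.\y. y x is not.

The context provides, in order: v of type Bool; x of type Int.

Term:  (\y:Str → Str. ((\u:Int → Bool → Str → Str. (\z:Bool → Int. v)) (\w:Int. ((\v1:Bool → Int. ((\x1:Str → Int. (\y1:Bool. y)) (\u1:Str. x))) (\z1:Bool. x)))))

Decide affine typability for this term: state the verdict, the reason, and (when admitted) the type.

no — uses contraction: x ×2
usage: v=1; x=2; y (λ-bound)=1; u (λ-bound)=0; z (λ-bound)=0; w (λ-bound)=0; v1 (λ-bound)=0; x1 (λ-bound)=0; y1 (λ-bound)=0; u1 (λ-bound)=0; z1 (λ-bound)=0
uses in reading order: v, y, x, x
typing: well-typed — term : (Str → Str) → (Bool → Int) → Bool
summary: ordered ✗ | linear ✗ | affine ✗ | relevant ✗ | unrestricted ✓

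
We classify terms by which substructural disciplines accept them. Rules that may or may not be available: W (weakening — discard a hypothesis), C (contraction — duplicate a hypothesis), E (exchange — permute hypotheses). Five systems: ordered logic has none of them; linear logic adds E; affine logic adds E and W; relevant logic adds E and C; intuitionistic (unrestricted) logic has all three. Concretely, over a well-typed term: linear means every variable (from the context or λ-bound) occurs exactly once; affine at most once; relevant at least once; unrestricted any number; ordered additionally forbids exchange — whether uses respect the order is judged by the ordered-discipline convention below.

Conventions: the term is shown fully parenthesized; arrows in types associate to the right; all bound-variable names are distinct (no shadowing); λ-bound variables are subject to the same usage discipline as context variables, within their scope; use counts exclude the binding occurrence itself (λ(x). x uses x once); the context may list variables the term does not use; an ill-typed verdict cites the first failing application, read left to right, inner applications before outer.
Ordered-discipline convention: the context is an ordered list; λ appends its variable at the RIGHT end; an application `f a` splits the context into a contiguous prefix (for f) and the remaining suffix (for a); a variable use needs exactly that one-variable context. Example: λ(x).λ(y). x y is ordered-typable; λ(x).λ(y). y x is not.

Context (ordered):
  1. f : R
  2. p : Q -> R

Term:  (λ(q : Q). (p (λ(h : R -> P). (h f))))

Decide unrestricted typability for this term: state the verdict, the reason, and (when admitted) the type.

no — a type mismatch blocks all five
usage: f: 1×; p: 1×; q (bound): 0×; h (bound): 1×
use order (left to right): p, h, f
typing: ill-typed: an argument (R -> P) -> P mismatches the expected Q
per-discipline verdicts: ordered ✗ | linear ✗ | affine ✗ | relevant ✗ | unrestricted ✗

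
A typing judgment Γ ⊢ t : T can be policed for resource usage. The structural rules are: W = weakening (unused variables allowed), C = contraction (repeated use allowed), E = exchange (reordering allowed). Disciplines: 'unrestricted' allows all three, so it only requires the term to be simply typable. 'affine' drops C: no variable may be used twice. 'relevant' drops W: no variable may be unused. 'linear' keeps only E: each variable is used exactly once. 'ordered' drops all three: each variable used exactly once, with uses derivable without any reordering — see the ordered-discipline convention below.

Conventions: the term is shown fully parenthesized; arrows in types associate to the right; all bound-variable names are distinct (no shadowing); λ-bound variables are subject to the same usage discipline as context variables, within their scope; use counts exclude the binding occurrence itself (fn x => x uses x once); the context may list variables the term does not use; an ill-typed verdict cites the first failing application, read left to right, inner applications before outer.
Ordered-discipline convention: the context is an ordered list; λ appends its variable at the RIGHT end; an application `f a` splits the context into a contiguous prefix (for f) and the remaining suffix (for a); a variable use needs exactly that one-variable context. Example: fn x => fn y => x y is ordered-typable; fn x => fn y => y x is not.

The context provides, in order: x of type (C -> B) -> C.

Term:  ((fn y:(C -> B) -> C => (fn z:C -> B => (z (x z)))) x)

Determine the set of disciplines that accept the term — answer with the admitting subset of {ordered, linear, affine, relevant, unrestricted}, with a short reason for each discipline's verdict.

admitted by: unrestricted
counts: x: 2×, y (bound): 0×, z (bound): 2×
left-to-right use order: z, x, z, x
typing: well-typed at (C -> B) -> B
ordered: ✗ — repeated use of x ×2, z ×2; y never used (weakening)
linear: ✗ — repeated use of x ×2, z ×2; y never used (weakening)
affine: ✗ — repeated use of x ×2, z ×2
relevant: ✗ — y never used (weakening)
unrestricted: ✓ — well-typed at (C -> B) -> B; no restrictions here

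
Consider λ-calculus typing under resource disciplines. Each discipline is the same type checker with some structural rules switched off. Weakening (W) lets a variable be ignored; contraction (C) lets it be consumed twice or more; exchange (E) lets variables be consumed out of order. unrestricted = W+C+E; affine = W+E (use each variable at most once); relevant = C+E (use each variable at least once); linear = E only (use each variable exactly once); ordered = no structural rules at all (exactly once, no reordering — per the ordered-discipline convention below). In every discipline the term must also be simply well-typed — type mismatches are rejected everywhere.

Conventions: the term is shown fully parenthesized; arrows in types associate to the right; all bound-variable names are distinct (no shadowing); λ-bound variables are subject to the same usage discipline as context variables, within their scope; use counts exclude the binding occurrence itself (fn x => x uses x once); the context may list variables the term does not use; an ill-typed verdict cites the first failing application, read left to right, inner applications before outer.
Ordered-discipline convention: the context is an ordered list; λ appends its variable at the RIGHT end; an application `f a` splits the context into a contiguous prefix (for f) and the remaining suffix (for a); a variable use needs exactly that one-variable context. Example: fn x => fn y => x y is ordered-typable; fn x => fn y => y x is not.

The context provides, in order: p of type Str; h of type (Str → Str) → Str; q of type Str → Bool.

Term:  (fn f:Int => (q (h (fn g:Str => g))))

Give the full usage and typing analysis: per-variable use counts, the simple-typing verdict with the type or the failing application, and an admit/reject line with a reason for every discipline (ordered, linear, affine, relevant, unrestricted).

usage: p: 0; h: 1; q: 1; f [bound]: 0; g [bound]: 1
left-to-right use order: q, h, g
typing: the term checks, with type Int → Bool
ordered ✗ (unused: p, f — weakening required)
linear ✗ (unused: p, f — weakening required)
affine ✓ (at most one use each (p, h, q, f, g))
relevant ✗ (unused: p, f — weakening required)
unrestricted ✓ (typability at Int → Bool is all that's needed)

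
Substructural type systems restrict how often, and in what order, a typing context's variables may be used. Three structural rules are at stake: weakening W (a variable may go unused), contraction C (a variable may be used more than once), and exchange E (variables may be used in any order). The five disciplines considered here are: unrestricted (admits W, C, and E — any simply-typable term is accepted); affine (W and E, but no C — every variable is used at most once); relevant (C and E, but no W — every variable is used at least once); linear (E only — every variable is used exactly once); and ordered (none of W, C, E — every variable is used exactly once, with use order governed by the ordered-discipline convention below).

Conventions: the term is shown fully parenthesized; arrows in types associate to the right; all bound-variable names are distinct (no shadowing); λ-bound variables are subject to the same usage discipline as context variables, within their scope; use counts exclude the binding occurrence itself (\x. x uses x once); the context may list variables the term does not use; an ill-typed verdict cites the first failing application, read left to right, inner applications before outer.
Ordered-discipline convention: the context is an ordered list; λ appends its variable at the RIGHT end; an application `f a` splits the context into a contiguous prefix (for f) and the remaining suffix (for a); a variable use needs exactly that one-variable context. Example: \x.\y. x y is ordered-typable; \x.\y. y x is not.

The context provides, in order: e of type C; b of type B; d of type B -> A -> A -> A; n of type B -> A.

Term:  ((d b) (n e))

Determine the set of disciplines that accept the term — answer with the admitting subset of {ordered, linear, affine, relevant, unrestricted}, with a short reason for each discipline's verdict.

admitted by: none
usage: e: 1, b: 1, d: 1, n: 1
left-to-right use order: d, b, n, e
typing: ill-typed: a function awaiting B gets C
ordered ✗ (not simply typable)
linear ✗ (fails simple typing)
affine ✗ (a type mismatch blocks all five)
relevant ✗ (the type mismatch rejects it)
unrestricted ✗ (not simply typable)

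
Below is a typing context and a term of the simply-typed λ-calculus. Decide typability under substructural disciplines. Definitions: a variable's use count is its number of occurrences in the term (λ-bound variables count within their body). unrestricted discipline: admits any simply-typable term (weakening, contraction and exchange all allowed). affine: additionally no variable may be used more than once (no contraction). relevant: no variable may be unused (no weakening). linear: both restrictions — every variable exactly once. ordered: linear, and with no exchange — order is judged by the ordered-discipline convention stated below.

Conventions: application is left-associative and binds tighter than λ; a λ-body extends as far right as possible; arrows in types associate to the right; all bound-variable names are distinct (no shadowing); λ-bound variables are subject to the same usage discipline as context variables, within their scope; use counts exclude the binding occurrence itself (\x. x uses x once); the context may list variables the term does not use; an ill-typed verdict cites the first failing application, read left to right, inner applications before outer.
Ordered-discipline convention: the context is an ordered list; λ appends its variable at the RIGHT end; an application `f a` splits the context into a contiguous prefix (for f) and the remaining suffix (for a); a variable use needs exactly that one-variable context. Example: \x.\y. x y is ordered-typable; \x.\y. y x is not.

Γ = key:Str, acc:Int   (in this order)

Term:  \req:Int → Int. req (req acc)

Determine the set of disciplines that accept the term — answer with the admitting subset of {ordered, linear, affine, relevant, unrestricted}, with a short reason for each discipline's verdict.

accepted by: unrestricted
counts: key: 0×; acc: 1×; req [bound]: 2×
uses in reading order: req, req, acc
typing: the term checks, with type (Int → Int) → Int
ordered: ✗, req ×2 used more than once (contraction); needs weakening: key unused
linear: ✗, req ×2 used more than once (contraction); needs weakening: key unused
affine: ✗, req ×2 used more than once (contraction)
relevant: ✗, needs weakening: key unused
unrestricted: ✓, typability at (Int → Int) → Int is all that's needed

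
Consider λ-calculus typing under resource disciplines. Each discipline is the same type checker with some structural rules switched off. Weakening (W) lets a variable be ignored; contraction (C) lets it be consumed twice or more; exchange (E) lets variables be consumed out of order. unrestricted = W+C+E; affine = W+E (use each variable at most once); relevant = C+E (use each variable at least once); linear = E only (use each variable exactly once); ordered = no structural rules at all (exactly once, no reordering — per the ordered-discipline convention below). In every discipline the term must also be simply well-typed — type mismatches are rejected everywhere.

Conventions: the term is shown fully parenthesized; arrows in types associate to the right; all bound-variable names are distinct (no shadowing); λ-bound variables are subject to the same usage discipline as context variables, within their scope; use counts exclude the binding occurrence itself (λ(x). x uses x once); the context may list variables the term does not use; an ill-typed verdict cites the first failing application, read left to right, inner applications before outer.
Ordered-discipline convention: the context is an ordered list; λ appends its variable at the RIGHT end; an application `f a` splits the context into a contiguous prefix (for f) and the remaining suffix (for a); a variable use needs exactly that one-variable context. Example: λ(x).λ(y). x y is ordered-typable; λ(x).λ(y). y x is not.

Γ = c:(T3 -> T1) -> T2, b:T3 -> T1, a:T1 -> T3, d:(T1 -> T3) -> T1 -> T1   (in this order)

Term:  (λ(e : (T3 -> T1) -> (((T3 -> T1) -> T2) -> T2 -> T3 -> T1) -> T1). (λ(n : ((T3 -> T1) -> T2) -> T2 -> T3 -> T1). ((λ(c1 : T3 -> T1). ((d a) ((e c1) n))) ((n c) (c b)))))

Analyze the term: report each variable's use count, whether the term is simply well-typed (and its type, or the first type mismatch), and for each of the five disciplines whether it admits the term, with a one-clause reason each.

variable uses: c=2; b=1; a=1; d=1; e [bound]=1; n [bound]=2; c1 [bound]=1
use order (left to right): d, a, e, c1, n, n, c, c, b
typing: ✓ — ((T3 -> T1) -> (((T3 -> T1) -> T2) -> T2 -> T3 -> T1) -> T1) -> (((T3 -> T1) -> T2) -> T2 -> T3 -> T1) -> T1
ordered: ✗ — repeated use of c ×2, n ×2
linear: ✗ — repeated use of c ×2, n ×2
affine: ✗ — repeated use of c ×2, n ×2
relevant: ✓ — c, b, a, d, e, n, c1: all used, weakening unneeded
unrestricted: ✓ — simply typable at ((T3 -> T1) -> (((T3 -> T1) -> T2) -> T2 -> T3 -> T1) -> T1) -> (((T3 -> T1) -> T2) -> T2 -> T3 -> T1) -> T1; W, C, E all held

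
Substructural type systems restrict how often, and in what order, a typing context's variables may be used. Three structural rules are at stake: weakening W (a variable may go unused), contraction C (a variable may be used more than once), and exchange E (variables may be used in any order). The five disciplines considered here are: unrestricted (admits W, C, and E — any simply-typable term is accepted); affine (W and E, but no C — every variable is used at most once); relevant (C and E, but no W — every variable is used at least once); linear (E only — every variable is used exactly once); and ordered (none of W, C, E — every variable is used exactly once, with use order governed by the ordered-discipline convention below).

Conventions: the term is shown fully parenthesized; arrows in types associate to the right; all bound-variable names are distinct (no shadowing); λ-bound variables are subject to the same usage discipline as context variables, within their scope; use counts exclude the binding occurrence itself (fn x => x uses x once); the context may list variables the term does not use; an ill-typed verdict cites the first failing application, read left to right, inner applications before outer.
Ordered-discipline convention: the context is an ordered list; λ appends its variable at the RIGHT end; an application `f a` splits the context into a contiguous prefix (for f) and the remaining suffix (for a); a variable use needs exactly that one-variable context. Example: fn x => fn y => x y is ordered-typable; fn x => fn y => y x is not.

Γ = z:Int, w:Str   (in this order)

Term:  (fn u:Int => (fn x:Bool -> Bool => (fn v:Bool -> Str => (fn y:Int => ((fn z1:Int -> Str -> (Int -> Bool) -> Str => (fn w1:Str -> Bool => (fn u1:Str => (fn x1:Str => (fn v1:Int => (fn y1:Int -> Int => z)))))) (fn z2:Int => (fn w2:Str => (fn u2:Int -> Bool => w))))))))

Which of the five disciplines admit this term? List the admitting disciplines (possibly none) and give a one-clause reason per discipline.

admitted by: affine, unrestricted
use counts: z=1, w=1, u (λ-bound)=0, x (λ-bound)=0, v (λ-bound)=0, y (λ-bound)=0, z1 (λ-bound)=0, w1 (λ-bound)=0, u1 (λ-bound)=0, x1 (λ-bound)=0, v1 (λ-bound)=0, y1 (λ-bound)=0, z2 (λ-bound)=0, w2 (λ-bound)=0, u2 (λ-bound)=0
uses in reading order: z, w
typing: ✓ — Int -> (Bool -> Bool) -> (Bool -> Str) -> Int -> (Str -> Bool) -> Str -> Str -> Int -> (Int -> Int) -> Int
ordered ✗ (unused: u, x, v, y, z1, w1, u1, x1, v1, y1, z2, w2, u2 — weakening required)
linear ✗ (unused: u, x, v, y, z1, w1, u1, x1, v1, y1, z2, w2, u2 — weakening required)
affine ✓ (at most one use each (z, w, u, x, v, y, z1, w1, u1, x1, v1, y1, z2, w2, u2))
relevant ✗ (unused: u, x, v, y, z1, w1, u1, x1, v1, y1, z2, w2, u2 — weakening required)
unrestricted ✓ (type-checks (Int -> (Bool -> Bool) -> (Bool -> Str) -> Int -> (Str -> Bool) -> Str -> Str -> Int -> (Int -> Int) -> Int) and nothing is barred)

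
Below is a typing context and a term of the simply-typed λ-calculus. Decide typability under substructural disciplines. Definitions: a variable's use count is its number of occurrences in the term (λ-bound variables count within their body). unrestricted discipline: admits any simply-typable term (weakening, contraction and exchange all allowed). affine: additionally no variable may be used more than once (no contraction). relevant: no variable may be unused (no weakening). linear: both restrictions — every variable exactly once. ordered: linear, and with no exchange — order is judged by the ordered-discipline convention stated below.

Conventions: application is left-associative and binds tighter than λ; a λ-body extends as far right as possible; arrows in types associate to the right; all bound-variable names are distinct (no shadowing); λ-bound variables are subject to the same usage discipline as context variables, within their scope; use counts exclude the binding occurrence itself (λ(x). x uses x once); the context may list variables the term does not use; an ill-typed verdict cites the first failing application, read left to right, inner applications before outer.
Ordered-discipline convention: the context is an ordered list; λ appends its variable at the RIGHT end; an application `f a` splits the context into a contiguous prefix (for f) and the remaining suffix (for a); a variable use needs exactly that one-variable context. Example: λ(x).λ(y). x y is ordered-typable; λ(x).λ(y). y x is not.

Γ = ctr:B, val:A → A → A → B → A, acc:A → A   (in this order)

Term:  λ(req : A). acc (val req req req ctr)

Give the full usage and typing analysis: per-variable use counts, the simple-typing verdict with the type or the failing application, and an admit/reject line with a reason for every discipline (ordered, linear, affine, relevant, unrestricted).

use counts: ctr: 1×; val: 1×; acc: 1×; req (bound): 3×
left-to-right use order: acc, val, req, req, req, ctr
typing: the term checks, with type A → A
ordered: ✗, needs contraction — req ×3
linear: ✗, needs contraction — req ×3
affine: ✗, needs contraction — req ×3
relevant: ✓, none of ctr, val, acc, req goes unused
unrestricted: ✓, well-typed at A → A; no restrictions here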